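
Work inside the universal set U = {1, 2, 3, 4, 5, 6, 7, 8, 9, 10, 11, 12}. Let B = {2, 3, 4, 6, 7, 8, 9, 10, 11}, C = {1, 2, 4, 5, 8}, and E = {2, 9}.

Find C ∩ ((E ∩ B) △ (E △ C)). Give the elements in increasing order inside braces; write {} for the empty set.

{1, 2, 4, 5, 8}

E ∩ B = {2, 9}
E △ C = {1, 4, 5, 8, 9}
(E ∩ B) △ (E △ C) = {1, 2, 4, 5, 8}
C ∩ ((E ∩ B) △ (E △ C)) = {1, 2, 4, 5, 8}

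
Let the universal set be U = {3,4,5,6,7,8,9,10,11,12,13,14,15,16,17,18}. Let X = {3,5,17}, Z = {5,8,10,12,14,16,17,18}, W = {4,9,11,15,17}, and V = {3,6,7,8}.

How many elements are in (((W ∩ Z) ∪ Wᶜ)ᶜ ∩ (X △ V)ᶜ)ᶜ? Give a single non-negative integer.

12

W ∩ Z = {17}
Wᶜ = {3,5,6,7,8,10,12,13,14,16,18}
(W ∩ Z) ∪ Wᶜ = {3,5,6,7,8,10,12,13,14,16,17,18}
((W ∩ Z) ∪ Wᶜ)ᶜ = {4,9,11,15}
X △ V = {5,6,7,8,17}
(X △ V)ᶜ = {3,4,9,10,11,12,13,14,15,16,18}
((W ∩ Z) ∪ Wᶜ)ᶜ ∩ (X △ V)ᶜ = {4,9,11,15}
(((W ∩ Z) ∪ Wᶜ)ᶜ ∩ (X △ V)ᶜ)ᶜ = {3,5,6,7,8,10,12,13,14,16,17,18}
|(((W ∩ Z) ∪ Wᶜ)ᶜ ∩ (X △ V)ᶜ)ᶜ| = 12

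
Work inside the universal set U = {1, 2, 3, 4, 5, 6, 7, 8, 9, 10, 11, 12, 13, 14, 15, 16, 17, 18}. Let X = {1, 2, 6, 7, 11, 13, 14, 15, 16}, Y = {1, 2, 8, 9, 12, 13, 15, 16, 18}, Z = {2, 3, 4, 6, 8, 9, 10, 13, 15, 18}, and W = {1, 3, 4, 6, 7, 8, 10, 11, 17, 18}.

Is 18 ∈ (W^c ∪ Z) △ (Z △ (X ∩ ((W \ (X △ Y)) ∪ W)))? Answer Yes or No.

18 ∈ W, so 18 ∉ W^c
18 ∉ W^c and 18 ∈ Z, so 18 ∈ W^c ∪ Z
18 ∉ X and 18 ∈ Y, so 18 ∈ X △ Y
18 ∈ W and 18 ∈ (X △ Y), so 18 ∉ W \ (X △ Y)
18 ∉ (W \ (X △ Y)) and 18 ∈ W, so 18 ∈ (W \ (X △ Y)) ∪ W
18 ∉ X and 18 ∈ ((W \ (X △ Y)) ∪ W), so 18 ∉ X ∩ ((W \ (X △ Y)) ∪ W)
18 ∈ Z and 18 ∉ (X ∩ ((W \ (X △ Y)) ∪ W)), so 18 ∈ Z △ (X ∩ ((W \ (X △ Y)) ∪ W))
18 ∈ (W^c ∪ Z) and 18 ∈ (Z △ (X ∩ ((W \ (X △ Y)) ∪ W))), so 18 ∉ (W^c ∪ Z) △ (Z △ (X ∩ ((W \ (X △ Y)) ∪ W)))

No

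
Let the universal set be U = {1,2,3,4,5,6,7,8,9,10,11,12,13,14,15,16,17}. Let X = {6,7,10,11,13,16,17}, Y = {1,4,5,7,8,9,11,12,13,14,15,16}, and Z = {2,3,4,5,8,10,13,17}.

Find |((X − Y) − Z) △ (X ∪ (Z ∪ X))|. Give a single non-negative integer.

11

X − Y = {6,10,17}
(X − Y) − Z = {6}
Z ∪ X = {2,3,4,5,6,7,8,10,11,13,16,17}
X ∪ (Z ∪ X) = {2,3,4,5,6,7,8,10,11,13,16,17}
((X − Y) − Z) △ (X ∪ (Z ∪ X)) = {2,3,4,5,7,8,10,11,13,16,17}
|((X − Y) − Z) △ (X ∪ (Z ∪ X))| = 11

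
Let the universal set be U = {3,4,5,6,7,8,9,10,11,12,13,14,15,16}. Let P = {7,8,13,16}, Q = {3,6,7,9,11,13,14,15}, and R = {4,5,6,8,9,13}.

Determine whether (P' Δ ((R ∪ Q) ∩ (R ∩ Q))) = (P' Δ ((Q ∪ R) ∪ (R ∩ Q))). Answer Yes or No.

P' = {3,4,5,6,9,10,11,12,14,15}
R ∪ Q = {3,4,5,6,7,8,9,11,13,14,15}
R ∩ Q = {6,9,13}
(R ∪ Q) ∩ (R ∩ Q) = {6,9,13}
P' Δ ((R ∪ Q) ∩ (R ∩ Q)) = {3,4,5,10,11,12,13,14,15}
Q ∪ R = {3,4,5,6,7,8,9,11,13,14,15}
(Q ∪ R) ∪ (R ∩ Q) = {3,4,5,6,7,8,9,11,13,14,15}
P' Δ ((Q ∪ R) ∪ (R ∩ Q)) = {7,8,10,12,13}
3 ∈ P' Δ ((R ∪ Q) ∩ (R ∩ Q)) but 3 ∉ P' Δ ((Q ∪ R) ∪ (R ∩ Q)), so they differ.

No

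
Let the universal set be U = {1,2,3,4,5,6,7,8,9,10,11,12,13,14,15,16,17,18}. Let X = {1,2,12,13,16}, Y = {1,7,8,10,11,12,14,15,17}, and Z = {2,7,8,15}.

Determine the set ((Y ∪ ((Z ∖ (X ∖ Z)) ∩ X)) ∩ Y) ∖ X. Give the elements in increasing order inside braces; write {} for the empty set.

X ∖ Z = {1,12,13,16}
Z ∖ (X ∖ Z) = {2,7,8,15}
(Z ∖ (X ∖ Z)) ∩ X = {2}
Y ∪ ((Z ∖ (X ∖ Z)) ∩ X) = {1,2,7,8,10,11,12,14,15,17}
(Y ∪ ((Z ∖ (X ∖ Z)) ∩ X)) ∩ Y = {1,7,8,10,11,12,14,15,17}
((Y ∪ ((Z ∖ (X ∖ Z)) ∩ X)) ∩ Y) ∖ X = {7,8,10,11,14,15,17}

{7,8,10,11,14,15,17}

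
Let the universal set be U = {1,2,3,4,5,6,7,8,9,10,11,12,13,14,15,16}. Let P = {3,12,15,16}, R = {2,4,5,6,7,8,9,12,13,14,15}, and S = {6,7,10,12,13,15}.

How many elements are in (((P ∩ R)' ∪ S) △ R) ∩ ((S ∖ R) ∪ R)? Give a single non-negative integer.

1

P ∩ R = {12,15}
(P ∩ R)' = {1,2,3,4,5,6,7,8,9,10,11,13,14,16}
(P ∩ R)' ∪ S = {1,2,3,4,5,6,7,8,9,10,11,12,13,14,15,16}
((P ∩ R)' ∪ S) △ R = {1,3,10,11,16}
S ∖ R = {10}
(S ∖ R) ∪ R = {2,4,5,6,7,8,9,10,12,13,14,15}
(((P ∩ R)' ∪ S) △ R) ∩ ((S ∖ R) ∪ R) = {10}
|(((P ∩ R)' ∪ S) △ R) ∩ ((S ∖ R) ∪ R)| = 1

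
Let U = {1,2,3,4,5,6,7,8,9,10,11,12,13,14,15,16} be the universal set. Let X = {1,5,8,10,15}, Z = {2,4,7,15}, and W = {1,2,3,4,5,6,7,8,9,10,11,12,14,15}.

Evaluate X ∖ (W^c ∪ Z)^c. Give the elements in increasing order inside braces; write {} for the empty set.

{15}

W^c = {13,16}
W^c ∪ Z = {2,4,7,13,15,16}
(W^c ∪ Z)^c = {1,3,5,6,8,9,10,11,12,14}
X ∖ (W^c ∪ Z)^c = {15}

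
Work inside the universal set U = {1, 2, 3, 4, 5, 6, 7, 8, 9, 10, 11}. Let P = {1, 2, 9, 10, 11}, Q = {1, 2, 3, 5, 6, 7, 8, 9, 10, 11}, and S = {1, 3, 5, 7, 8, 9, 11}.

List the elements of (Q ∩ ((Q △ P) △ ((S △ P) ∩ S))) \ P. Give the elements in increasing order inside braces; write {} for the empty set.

Q △ P = {3, 5, 6, 7, 8}
S △ P = {2, 3, 5, 7, 8, 10}
(S △ P) ∩ S = {3, 5, 7, 8}
(Q △ P) △ ((S △ P) ∩ S) = {6}
Q ∩ ((Q △ P) △ ((S △ P) ∩ S)) = {6}
(Q ∩ ((Q △ P) △ ((S △ P) ∩ S))) \ P = {6}

{6}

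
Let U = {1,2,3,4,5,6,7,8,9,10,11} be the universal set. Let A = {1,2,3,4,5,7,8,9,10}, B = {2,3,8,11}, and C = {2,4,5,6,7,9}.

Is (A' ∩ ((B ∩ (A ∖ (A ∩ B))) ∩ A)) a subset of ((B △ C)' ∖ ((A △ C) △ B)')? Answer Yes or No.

A' = {6,11}
A ∩ B = {2,3,8}
A ∖ (A ∩ B) = {1,4,5,7,9,10}
B ∩ (A ∖ (A ∩ B)) = {}
(B ∩ (A ∖ (A ∩ B))) ∩ A = {}
A' ∩ ((B ∩ (A ∖ (A ∩ B))) ∩ A) = {}
B △ C = {3,4,5,6,7,8,9,11}
(B △ C)' = {1,2,10}
A △ C = {1,3,6,8,10}
(A △ C) △ B = {1,2,6,10,11}
((A △ C) △ B)' = {3,4,5,7,8,9}
(B △ C)' ∖ ((A △ C) △ B)' = {1,2,10}
Every element of {} is in {1,2,10}, so A' ∩ ((B ∩ (A ∖ (A ∩ B))) ∩ A) ⊆ (B △ C)' ∖ ((A △ C) △ B)'.

Yes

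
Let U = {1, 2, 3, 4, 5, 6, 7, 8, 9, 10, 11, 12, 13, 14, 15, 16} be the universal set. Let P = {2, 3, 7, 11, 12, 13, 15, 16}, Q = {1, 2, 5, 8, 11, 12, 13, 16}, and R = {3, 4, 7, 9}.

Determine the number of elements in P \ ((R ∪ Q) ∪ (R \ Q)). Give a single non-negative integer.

1

R ∪ Q = {1, 2, 3, 4, 5, 7, 8, 9, 11, 12, 13, 16}
R \ Q = {3, 4, 7, 9}
(R ∪ Q) ∪ (R \ Q) = {1, 2, 3, 4, 5, 7, 8, 9, 11, 12, 13, 16}
P \ ((R ∪ Q) ∪ (R \ Q)) = {15}
|P \ ((R ∪ Q) ∪ (R \ Q))| = 1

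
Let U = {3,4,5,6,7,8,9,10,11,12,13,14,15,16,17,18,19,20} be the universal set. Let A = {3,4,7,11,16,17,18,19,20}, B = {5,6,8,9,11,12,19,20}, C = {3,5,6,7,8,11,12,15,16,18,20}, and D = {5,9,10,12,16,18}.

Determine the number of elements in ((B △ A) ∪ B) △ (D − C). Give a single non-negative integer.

14

B △ A = {3,4,5,6,7,8,9,12,16,17,18}
(B △ A) ∪ B = {3,4,5,6,7,8,9,11,12,16,17,18,19,20}
D − C = {9,10}
((B △ A) ∪ B) △ (D − C) = {3,4,5,6,7,8,10,11,12,16,17,18,19,20}
|((B △ A) ∪ B) △ (D − C)| = 14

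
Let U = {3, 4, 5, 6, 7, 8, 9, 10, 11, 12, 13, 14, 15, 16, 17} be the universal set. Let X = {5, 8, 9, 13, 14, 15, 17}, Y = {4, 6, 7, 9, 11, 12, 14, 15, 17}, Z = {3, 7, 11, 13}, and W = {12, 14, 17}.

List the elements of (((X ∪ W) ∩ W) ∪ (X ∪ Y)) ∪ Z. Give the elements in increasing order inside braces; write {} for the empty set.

X ∪ W = {5, 8, 9, 12, 13, 14, 15, 17}
(X ∪ W) ∩ W = {12, 14, 17}
X ∪ Y = {4, 5, 6, 7, 8, 9, 11, 12, 13, 14, 15, 17}
((X ∪ W) ∩ W) ∪ (X ∪ Y) = {4, 5, 6, 7, 8, 9, 11, 12, 13, 14, 15, 17}
(((X ∪ W) ∩ W) ∪ (X ∪ Y)) ∪ Z = {3, 4, 5, 6, 7, 8, 9, 11, 12, 13, 14, 15, 17}

{3, 4, 5, 6, 7, 8, 9, 11, 12, 13, 14, 15, 17}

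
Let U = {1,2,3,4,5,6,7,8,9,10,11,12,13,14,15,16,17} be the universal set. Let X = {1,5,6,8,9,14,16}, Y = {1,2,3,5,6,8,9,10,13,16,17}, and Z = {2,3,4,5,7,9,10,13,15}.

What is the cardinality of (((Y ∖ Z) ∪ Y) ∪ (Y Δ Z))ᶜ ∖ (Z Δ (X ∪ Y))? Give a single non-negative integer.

Y ∖ Z = {1,6,8,16,17}
(Y ∖ Z) ∪ Y = {1,2,3,5,6,8,9,10,13,16,17}
Y Δ Z = {1,4,6,7,8,15,16,17}
((Y ∖ Z) ∪ Y) ∪ (Y Δ Z) = {1,2,3,4,5,6,7,8,9,10,13,15,16,17}
(((Y ∖ Z) ∪ Y) ∪ (Y Δ Z))ᶜ = {11,12,14}
X ∪ Y = {1,2,3,5,6,8,9,10,13,14,16,17}
Z Δ (X ∪ Y) = {1,4,6,7,8,14,15,16,17}
(((Y ∖ Z) ∪ Y) ∪ (Y Δ Z))ᶜ ∖ (Z Δ (X ∪ Y)) = {11,12}
|(((Y ∖ Z) ∪ Y) ∪ (Y Δ Z))ᶜ ∖ (Z Δ (X ∪ Y))| = 2

2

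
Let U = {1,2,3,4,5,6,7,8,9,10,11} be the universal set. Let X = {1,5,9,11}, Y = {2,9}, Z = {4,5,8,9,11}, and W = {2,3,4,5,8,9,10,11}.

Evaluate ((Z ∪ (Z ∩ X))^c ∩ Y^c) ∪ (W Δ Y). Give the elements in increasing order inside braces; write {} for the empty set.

Z ∩ X = {5,9,11}
Z ∪ (Z ∩ X) = {4,5,8,9,11}
(Z ∪ (Z ∩ X))^c = {1,2,3,6,7,10}
Y^c = {1,3,4,5,6,7,8,10,11}
(Z ∪ (Z ∩ X))^c ∩ Y^c = {1,3,6,7,10}
W Δ Y = {3,4,5,8,10,11}
((Z ∪ (Z ∩ X))^c ∩ Y^c) ∪ (W Δ Y) = {1,3,4,5,6,7,8,10,11}

{1,3,4,5,6,7,8,10,11}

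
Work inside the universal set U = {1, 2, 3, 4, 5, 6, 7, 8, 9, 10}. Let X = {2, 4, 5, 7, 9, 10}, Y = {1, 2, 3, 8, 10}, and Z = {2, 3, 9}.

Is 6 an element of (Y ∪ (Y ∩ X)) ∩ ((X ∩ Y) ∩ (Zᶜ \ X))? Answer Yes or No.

No

6 ∉ Y and 6 ∉ X, so 6 ∉ Y ∩ X
6 ∉ Y and 6 ∉ (Y ∩ X), so 6 ∉ Y ∪ (Y ∩ X)
6 ∉ X and 6 ∉ Y, so 6 ∉ X ∩ Y
6 ∉ Z, so 6 ∈ Zᶜ
6 ∈ Zᶜ and 6 ∉ X, so 6 ∈ Zᶜ \ X
6 ∉ (X ∩ Y) and 6 ∈ (Zᶜ \ X), so 6 ∉ (X ∩ Y) ∩ (Zᶜ \ X)
6 ∉ (Y ∪ (Y ∩ X)) and 6 ∉ ((X ∩ Y) ∩ (Zᶜ \ X)), so 6 ∉ (Y ∪ (Y ∩ X)) ∩ ((X ∩ Y) ∩ (Zᶜ \ X))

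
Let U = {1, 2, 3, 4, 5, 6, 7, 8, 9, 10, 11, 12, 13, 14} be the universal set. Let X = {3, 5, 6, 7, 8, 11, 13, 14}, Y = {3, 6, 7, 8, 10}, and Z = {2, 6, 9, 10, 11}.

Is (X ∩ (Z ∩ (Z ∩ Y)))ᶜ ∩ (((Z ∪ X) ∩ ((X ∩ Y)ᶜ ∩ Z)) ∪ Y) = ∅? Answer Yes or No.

No

Z ∩ Y = {6, 10}
Z ∩ (Z ∩ Y) = {6, 10}
X ∩ (Z ∩ (Z ∩ Y)) = {6}
(X ∩ (Z ∩ (Z ∩ Y)))ᶜ = {1, 2, 3, 4, 5, 7, 8, 9, 10, 11, 12, 13, 14}
Z ∪ X = {2, 3, 5, 6, 7, 8, 9, 10, 11, 13, 14}
X ∩ Y = {3, 6, 7, 8}
(X ∩ Y)ᶜ = {1, 2, 4, 5, 9, 10, 11, 12, 13, 14}
(X ∩ Y)ᶜ ∩ Z = {2, 9, 10, 11}
(Z ∪ X) ∩ ((X ∩ Y)ᶜ ∩ Z) = {2, 9, 10, 11}
((Z ∪ X) ∩ ((X ∩ Y)ᶜ ∩ Z)) ∪ Y = {2, 3, 6, 7, 8, 9, 10, 11}
2 lies in both, so they are not disjoint.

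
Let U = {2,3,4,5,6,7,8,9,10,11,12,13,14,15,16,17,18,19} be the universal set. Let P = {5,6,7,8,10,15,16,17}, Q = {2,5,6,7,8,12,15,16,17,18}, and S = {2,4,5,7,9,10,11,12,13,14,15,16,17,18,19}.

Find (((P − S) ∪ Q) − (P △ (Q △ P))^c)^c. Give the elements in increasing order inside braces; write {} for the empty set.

{3,4,9,10,11,13,14,19}

P − S = {6,8}
(P − S) ∪ Q = {2,5,6,7,8,12,15,16,17,18}
Q △ P = {2,10,12,18}
P △ (Q △ P) = {2,5,6,7,8,12,15,16,17,18}
(P △ (Q △ P))^c = {3,4,9,10,11,13,14,19}
((P − S) ∪ Q) − (P △ (Q △ P))^c = {2,5,6,7,8,12,15,16,17,18}
(((P − S) ∪ Q) − (P △ (Q △ P))^c)^c = {3,4,9,10,11,13,14,19}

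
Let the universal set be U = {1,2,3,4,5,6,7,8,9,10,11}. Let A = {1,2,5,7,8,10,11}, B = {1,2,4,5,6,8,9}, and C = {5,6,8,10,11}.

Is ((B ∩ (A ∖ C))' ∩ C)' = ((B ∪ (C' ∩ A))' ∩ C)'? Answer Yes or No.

A ∖ C = {1,2,7}
B ∩ (A ∖ C) = {1,2}
(B ∩ (A ∖ C))' = {3,4,5,6,7,8,9,10,11}
(B ∩ (A ∖ C))' ∩ C = {5,6,8,10,11}
((B ∩ (A ∖ C))' ∩ C)' = {1,2,3,4,7,9}
C' = {1,2,3,4,7,9}
C' ∩ A = {1,2,7}
B ∪ (C' ∩ A) = {1,2,4,5,6,7,8,9}
(B ∪ (C' ∩ A))' = {3,10,11}
(B ∪ (C' ∩ A))' ∩ C = {10,11}
((B ∪ (C' ∩ A))' ∩ C)' = {1,2,3,4,5,6,7,8,9}
5 ∈ ((B ∪ (C' ∩ A))' ∩ C)' but 5 ∉ ((B ∩ (A ∖ C))' ∩ C)', so they differ.

No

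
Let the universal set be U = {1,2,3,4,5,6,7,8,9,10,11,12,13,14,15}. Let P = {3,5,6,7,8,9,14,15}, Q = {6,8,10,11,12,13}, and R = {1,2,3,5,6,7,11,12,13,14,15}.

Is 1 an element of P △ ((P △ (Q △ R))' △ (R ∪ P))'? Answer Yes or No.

No

1 ∉ Q and 1 ∈ R, so 1 ∈ Q △ R
1 ∉ P and 1 ∈ (Q △ R), so 1 ∈ P △ (Q △ R)
1 ∉ (P △ (Q △ R))' since 1 ∈ (P △ (Q △ R))
1 ∈ R and 1 ∉ P, so 1 ∈ R ∪ P
1 ∉ (P △ (Q △ R))' and 1 ∈ (R ∪ P), so 1 ∈ (P △ (Q △ R))' △ (R ∪ P)
1 ∉ ((P △ (Q △ R))' △ (R ∪ P))' since 1 ∈ ((P △ (Q △ R))' △ (R ∪ P))
1 ∉ P and 1 ∉ ((P △ (Q △ R))' △ (R ∪ P))', so 1 ∉ P △ ((P △ (Q △ R))' △ (R ∪ P))'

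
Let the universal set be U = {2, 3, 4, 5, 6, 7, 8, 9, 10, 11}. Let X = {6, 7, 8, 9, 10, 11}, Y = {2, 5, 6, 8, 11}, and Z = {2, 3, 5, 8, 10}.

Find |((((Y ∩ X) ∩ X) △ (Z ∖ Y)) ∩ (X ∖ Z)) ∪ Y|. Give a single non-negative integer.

5

Y ∩ X = {6, 8, 11}
(Y ∩ X) ∩ X = {6, 8, 11}
Z ∖ Y = {3, 10}
((Y ∩ X) ∩ X) △ (Z ∖ Y) = {3, 6, 8, 10, 11}
X ∖ Z = {6, 7, 9, 11}
(((Y ∩ X) ∩ X) △ (Z ∖ Y)) ∩ (X ∖ Z) = {6, 11}
((((Y ∩ X) ∩ X) △ (Z ∖ Y)) ∩ (X ∖ Z)) ∪ Y = {2, 5, 6, 8, 11}
|((((Y ∩ X) ∩ X) △ (Z ∖ Y)) ∩ (X ∖ Z)) ∪ Y| = 5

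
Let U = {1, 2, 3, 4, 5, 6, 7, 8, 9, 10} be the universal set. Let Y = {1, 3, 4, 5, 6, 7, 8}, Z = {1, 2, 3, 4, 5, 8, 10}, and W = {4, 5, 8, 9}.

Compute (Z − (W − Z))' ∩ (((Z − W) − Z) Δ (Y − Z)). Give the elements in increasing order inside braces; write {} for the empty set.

W − Z = {9}
Z − (W − Z) = {1, 2, 3, 4, 5, 8, 10}
(Z − (W − Z))' = {6, 7, 9}
Z − W = {1, 2, 3, 10}
(Z − W) − Z = {}
Y − Z = {6, 7}
((Z − W) − Z) Δ (Y − Z) = {6, 7}
(Z − (W − Z))' ∩ (((Z − W) − Z) Δ (Y − Z)) = {6, 7}

{6, 7}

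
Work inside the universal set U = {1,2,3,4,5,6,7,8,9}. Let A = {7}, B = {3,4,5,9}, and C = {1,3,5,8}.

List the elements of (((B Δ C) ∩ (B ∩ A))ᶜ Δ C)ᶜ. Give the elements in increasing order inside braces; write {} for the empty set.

B Δ C = {1,4,8,9}
B ∩ A = {}
(B Δ C) ∩ (B ∩ A) = {}
((B Δ C) ∩ (B ∩ A))ᶜ = {1,2,3,4,5,6,7,8,9}
((B Δ C) ∩ (B ∩ A))ᶜ Δ C = {2,4,6,7,9}
(((B Δ C) ∩ (B ∩ A))ᶜ Δ C)ᶜ = {1,3,5,8}

{1,3,5,8}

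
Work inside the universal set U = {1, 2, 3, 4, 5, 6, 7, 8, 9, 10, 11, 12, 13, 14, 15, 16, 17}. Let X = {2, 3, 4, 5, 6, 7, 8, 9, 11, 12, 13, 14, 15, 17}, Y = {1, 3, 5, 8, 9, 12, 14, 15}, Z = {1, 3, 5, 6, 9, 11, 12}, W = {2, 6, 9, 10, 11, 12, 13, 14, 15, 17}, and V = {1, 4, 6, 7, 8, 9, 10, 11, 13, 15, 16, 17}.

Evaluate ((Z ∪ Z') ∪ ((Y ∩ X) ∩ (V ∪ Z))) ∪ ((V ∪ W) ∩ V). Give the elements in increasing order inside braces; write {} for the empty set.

{1, 2, 3, 4, 5, 6, 7, 8, 9, 10, 11, 12, 13, 14, 15, 16, 17}

Z' = {2, 4, 7, 8, 10, 13, 14, 15, 16, 17}
Z ∪ Z' = {1, 2, 3, 4, 5, 6, 7, 8, 9, 10, 11, 12, 13, 14, 15, 16, 17}
Y ∩ X = {3, 5, 8, 9, 12, 14, 15}
V ∪ Z = {1, 3, 4, 5, 6, 7, 8, 9, 10, 11, 12, 13, 15, 16, 17}
(Y ∩ X) ∩ (V ∪ Z) = {3, 5, 8, 9, 12, 15}
(Z ∪ Z') ∪ ((Y ∩ X) ∩ (V ∪ Z)) = {1, 2, 3, 4, 5, 6, 7, 8, 9, 10, 11, 12, 13, 14, 15, 16, 17}
V ∪ W = {1, 2, 4, 6, 7, 8, 9, 10, 11, 12, 13, 14, 15, 16, 17}
(V ∪ W) ∩ V = {1, 4, 6, 7, 8, 9, 10, 11, 13, 15, 16, 17}
((Z ∪ Z') ∪ ((Y ∩ X) ∩ (V ∪ Z))) ∪ ((V ∪ W) ∩ V) = {1, 2, 3, 4, 5, 6, 7, 8, 9, 10, 11, 12, 13, 14, 15, 16, 17}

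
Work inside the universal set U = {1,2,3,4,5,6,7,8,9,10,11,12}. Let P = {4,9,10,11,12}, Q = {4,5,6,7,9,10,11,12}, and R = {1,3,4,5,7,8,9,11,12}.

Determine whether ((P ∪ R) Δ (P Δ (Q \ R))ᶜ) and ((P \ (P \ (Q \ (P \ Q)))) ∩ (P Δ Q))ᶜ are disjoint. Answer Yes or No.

P ∪ R = {1,3,4,5,7,8,9,10,11,12}
Q \ R = {6,10}
P Δ (Q \ R) = {4,6,9,11,12}
(P Δ (Q \ R))ᶜ = {1,2,3,5,7,8,10}
(P ∪ R) Δ (P Δ (Q \ R))ᶜ = {2,4,9,11,12}
P \ Q = {}
Q \ (P \ Q) = {4,5,6,7,9,10,11,12}
P \ (Q \ (P \ Q)) = {}
P \ (P \ (Q \ (P \ Q))) = {4,9,10,11,12}
P Δ Q = {5,6,7}
(P \ (P \ (Q \ (P \ Q)))) ∩ (P Δ Q) = {}
((P \ (P \ (Q \ (P \ Q)))) ∩ (P Δ Q))ᶜ = {1,2,3,4,5,6,7,8,9,10,11,12}
2 lies in both, so they are not disjoint.

No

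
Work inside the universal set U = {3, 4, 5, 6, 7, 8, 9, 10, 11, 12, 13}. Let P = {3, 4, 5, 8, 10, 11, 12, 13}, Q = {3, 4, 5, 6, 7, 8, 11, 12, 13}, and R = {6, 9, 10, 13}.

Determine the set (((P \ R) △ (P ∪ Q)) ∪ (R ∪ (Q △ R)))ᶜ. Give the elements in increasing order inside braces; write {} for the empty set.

P \ R = {3, 4, 5, 8, 11, 12}
P ∪ Q = {3, 4, 5, 6, 7, 8, 10, 11, 12, 13}
(P \ R) △ (P ∪ Q) = {6, 7, 10, 13}
Q △ R = {3, 4, 5, 7, 8, 9, 10, 11, 12}
R ∪ (Q △ R) = {3, 4, 5, 6, 7, 8, 9, 10, 11, 12, 13}
((P \ R) △ (P ∪ Q)) ∪ (R ∪ (Q △ R)) = {3, 4, 5, 6, 7, 8, 9, 10, 11, 12, 13}
(((P \ R) △ (P ∪ Q)) ∪ (R ∪ (Q △ R)))ᶜ = {}

{}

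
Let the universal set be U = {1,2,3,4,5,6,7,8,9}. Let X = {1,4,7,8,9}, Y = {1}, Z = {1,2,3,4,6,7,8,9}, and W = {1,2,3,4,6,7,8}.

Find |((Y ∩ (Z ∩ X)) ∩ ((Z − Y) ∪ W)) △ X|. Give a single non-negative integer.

Z ∩ X = {1,4,7,8,9}
Y ∩ (Z ∩ X) = {1}
Z − Y = {2,3,4,6,7,8,9}
(Z − Y) ∪ W = {1,2,3,4,6,7,8,9}
(Y ∩ (Z ∩ X)) ∩ ((Z − Y) ∪ W) = {1}
((Y ∩ (Z ∩ X)) ∩ ((Z − Y) ∪ W)) △ X = {4,7,8,9}
|((Y ∩ (Z ∩ X)) ∩ ((Z − Y) ∪ W)) △ X| = 4

4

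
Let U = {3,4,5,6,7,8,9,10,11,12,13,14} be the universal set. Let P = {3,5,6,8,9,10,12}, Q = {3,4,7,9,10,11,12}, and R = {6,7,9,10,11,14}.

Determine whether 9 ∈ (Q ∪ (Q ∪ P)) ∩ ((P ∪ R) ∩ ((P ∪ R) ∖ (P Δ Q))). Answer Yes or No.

9 ∈ Q and 9 ∈ P, so 9 ∈ Q ∪ P
9 ∈ Q and 9 ∈ (Q ∪ P), so 9 ∈ Q ∪ (Q ∪ P)
9 ∈ P and 9 ∈ R, so 9 ∈ P ∪ R
9 ∈ P and 9 ∈ R, so 9 ∈ P ∪ R
9 ∈ P and 9 ∈ Q, so 9 ∉ P Δ Q
9 ∈ (P ∪ R) and 9 ∉ (P Δ Q), so 9 ∈ (P ∪ R) ∖ (P Δ Q)
9 ∈ (P ∪ R) and 9 ∈ ((P ∪ R) ∖ (P Δ Q)), so 9 ∈ (P ∪ R) ∩ ((P ∪ R) ∖ (P Δ Q))
9 ∈ (Q ∪ (Q ∪ P)) and 9 ∈ ((P ∪ R) ∩ ((P ∪ R) ∖ (P Δ Q))), so 9 ∈ (Q ∪ (Q ∪ P)) ∩ ((P ∪ R) ∩ ((P ∪ R) ∖ (P Δ Q)))

Yes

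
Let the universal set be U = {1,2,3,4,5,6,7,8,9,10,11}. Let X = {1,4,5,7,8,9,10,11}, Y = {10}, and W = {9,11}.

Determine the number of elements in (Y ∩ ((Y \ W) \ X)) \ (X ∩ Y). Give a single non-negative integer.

Y \ W = {10}
(Y \ W) \ X = {}
Y ∩ ((Y \ W) \ X) = {}
X ∩ Y = {10}
(Y ∩ ((Y \ W) \ X)) \ (X ∩ Y) = {}
|(Y ∩ ((Y \ W) \ X)) \ (X ∩ Y)| = 0

0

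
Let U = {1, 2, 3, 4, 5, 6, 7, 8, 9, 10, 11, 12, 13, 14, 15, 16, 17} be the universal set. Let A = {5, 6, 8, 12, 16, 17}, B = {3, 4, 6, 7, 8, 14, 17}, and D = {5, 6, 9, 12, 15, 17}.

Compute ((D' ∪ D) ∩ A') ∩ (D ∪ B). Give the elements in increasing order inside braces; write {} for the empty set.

D' = {1, 2, 3, 4, 7, 8, 10, 11, 13, 14, 16}
D' ∪ D = {1, 2, 3, 4, 5, 6, 7, 8, 9, 10, 11, 12, 13, 14, 15, 16, 17}
A' = {1, 2, 3, 4, 7, 9, 10, 11, 13, 14, 15}
(D' ∪ D) ∩ A' = {1, 2, 3, 4, 7, 9, 10, 11, 13, 14, 15}
D ∪ B = {3, 4, 5, 6, 7, 8, 9, 12, 14, 15, 17}
((D' ∪ D) ∩ A') ∩ (D ∪ B) = {3, 4, 7, 9, 14, 15}

{3, 4, 7, 9, 14, 15}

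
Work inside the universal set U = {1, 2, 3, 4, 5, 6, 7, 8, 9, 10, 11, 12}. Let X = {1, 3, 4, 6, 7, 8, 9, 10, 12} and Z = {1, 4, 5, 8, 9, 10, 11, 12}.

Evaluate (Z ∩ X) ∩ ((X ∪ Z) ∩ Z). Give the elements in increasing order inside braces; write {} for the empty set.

Z ∩ X = {1, 4, 8, 9, 10, 12}
X ∪ Z = {1, 3, 4, 5, 6, 7, 8, 9, 10, 11, 12}
(X ∪ Z) ∩ Z = {1, 4, 5, 8, 9, 10, 11, 12}
(Z ∩ X) ∩ ((X ∪ Z) ∩ Z) = {1, 4, 8, 9, 10, 12}

{1, 4, 8, 9, 10, 12}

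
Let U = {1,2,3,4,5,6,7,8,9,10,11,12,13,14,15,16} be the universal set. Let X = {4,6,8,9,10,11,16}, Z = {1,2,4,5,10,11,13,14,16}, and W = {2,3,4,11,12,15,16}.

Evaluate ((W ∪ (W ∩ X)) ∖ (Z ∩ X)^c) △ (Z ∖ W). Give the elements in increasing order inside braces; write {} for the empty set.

W ∩ X = {4,11,16}
W ∪ (W ∩ X) = {2,3,4,11,12,15,16}
Z ∩ X = {4,10,11,16}
(Z ∩ X)^c = {1,2,3,5,6,7,8,9,12,13,14,15}
(W ∪ (W ∩ X)) ∖ (Z ∩ X)^c = {4,11,16}
Z ∖ W = {1,5,10,13,14}
((W ∪ (W ∩ X)) ∖ (Z ∩ X)^c) △ (Z ∖ W) = {1,4,5,10,11,13,14,16}

{1,4,5,10,11,13,14,16}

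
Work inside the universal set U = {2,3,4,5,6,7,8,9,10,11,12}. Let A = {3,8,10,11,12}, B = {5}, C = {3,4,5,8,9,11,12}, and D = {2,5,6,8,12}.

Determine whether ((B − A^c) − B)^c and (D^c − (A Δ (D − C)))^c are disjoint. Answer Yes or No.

No

A^c = {2,4,5,6,7,9}
B − A^c = {}
(B − A^c) − B = {}
((B − A^c) − B)^c = {2,3,4,5,6,7,8,9,10,11,12}
D^c = {3,4,7,9,10,11}
D − C = {2,6}
A Δ (D − C) = {2,3,6,8,10,11,12}
D^c − (A Δ (D − C)) = {4,7,9}
(D^c − (A Δ (D − C)))^c = {2,3,5,6,8,10,11,12}
2 lies in both, so they are not disjoint.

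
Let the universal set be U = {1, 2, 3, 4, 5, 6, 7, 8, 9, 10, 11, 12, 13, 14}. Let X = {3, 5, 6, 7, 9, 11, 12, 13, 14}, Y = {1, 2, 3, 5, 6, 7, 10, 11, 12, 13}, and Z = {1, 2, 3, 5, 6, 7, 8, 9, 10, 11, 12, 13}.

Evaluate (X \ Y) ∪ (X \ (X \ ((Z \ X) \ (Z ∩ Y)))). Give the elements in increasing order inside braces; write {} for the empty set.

X \ Y = {9, 14}
Z \ X = {1, 2, 8, 10}
Z ∩ Y = {1, 2, 3, 5, 6, 7, 10, 11, 12, 13}
(Z \ X) \ (Z ∩ Y) = {8}
X \ ((Z \ X) \ (Z ∩ Y)) = {3, 5, 6, 7, 9, 11, 12, 13, 14}
X \ (X \ ((Z \ X) \ (Z ∩ Y))) = {}
(X \ Y) ∪ (X \ (X \ ((Z \ X) \ (Z ∩ Y)))) = {9, 14}

{9, 14}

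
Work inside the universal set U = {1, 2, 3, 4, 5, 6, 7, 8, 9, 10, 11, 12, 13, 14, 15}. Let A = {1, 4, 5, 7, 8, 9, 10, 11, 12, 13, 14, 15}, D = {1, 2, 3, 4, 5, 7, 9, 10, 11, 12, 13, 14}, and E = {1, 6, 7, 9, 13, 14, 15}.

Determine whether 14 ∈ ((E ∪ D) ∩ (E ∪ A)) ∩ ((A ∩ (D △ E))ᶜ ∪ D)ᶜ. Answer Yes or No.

14 ∈ E and 14 ∈ D, so 14 ∈ E ∪ D
14 ∈ E and 14 ∈ A, so 14 ∈ E ∪ A
14 ∈ (E ∪ D) and 14 ∈ (E ∪ A), so 14 ∈ (E ∪ D) ∩ (E ∪ A)
14 ∈ D and 14 ∈ E, so 14 ∉ D △ E
14 ∈ A and 14 ∉ (D △ E), so 14 ∉ A ∩ (D △ E)
14 ∈ (A ∩ (D △ E))ᶜ since 14 ∉ (A ∩ (D △ E))
14 ∈ (A ∩ (D △ E))ᶜ and 14 ∈ D, so 14 ∈ (A ∩ (D △ E))ᶜ ∪ D
14 ∉ ((A ∩ (D △ E))ᶜ ∪ D)ᶜ since 14 ∈ ((A ∩ (D △ E))ᶜ ∪ D)
14 ∈ ((E ∪ D) ∩ (E ∪ A)) and 14 ∉ ((A ∩ (D △ E))ᶜ ∪ D)ᶜ, so 14 ∉ ((E ∪ D) ∩ (E ∪ A)) ∩ ((A ∩ (D △ E))ᶜ ∪ D)ᶜ

No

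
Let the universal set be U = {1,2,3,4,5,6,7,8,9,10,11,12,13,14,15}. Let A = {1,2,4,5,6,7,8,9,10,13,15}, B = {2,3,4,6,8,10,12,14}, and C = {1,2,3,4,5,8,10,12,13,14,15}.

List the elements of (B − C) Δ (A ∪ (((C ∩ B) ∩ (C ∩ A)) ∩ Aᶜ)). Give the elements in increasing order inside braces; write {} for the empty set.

B − C = {6}
C ∩ B = {2,3,4,8,10,12,14}
C ∩ A = {1,2,4,5,8,10,13,15}
(C ∩ B) ∩ (C ∩ A) = {2,4,8,10}
Aᶜ = {3,11,12,14}
((C ∩ B) ∩ (C ∩ A)) ∩ Aᶜ = {}
A ∪ (((C ∩ B) ∩ (C ∩ A)) ∩ Aᶜ) = {1,2,4,5,6,7,8,9,10,13,15}
(B − C) Δ (A ∪ (((C ∩ B) ∩ (C ∩ A)) ∩ Aᶜ)) = {1,2,4,5,7,8,9,10,13,15}

{1,2,4,5,7,8,9,10,13,15}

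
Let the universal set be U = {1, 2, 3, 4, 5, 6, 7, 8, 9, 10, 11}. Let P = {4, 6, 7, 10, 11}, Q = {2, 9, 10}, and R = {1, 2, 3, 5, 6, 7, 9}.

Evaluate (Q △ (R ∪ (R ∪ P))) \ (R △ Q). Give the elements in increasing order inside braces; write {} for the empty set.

R ∪ P = {1, 2, 3, 4, 5, 6, 7, 9, 10, 11}
R ∪ (R ∪ P) = {1, 2, 3, 4, 5, 6, 7, 9, 10, 11}
Q △ (R ∪ (R ∪ P)) = {1, 3, 4, 5, 6, 7, 11}
R △ Q = {1, 3, 5, 6, 7, 10}
(Q △ (R ∪ (R ∪ P))) \ (R △ Q) = {4, 11}

{4, 11}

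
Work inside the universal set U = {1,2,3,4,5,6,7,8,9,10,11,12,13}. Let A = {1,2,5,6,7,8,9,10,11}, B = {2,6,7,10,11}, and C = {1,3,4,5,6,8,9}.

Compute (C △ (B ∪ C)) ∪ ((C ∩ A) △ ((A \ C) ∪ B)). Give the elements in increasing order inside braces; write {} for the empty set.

{1,2,5,7,8,9,10,11}

B ∪ C = {1,2,3,4,5,6,7,8,9,10,11}
C △ (B ∪ C) = {2,7,10,11}
C ∩ A = {1,5,6,8,9}
A \ C = {2,7,10,11}
(A \ C) ∪ B = {2,6,7,10,11}
(C ∩ A) △ ((A \ C) ∪ B) = {1,2,5,7,8,9,10,11}
(C △ (B ∪ C)) ∪ ((C ∩ A) △ ((A \ C) ∪ B)) = {1,2,5,7,8,9,10,11}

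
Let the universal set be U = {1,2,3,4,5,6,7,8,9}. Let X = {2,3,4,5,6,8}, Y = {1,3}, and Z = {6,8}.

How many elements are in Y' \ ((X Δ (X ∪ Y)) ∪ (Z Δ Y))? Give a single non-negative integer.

5

Y' = {2,4,5,6,7,8,9}
X ∪ Y = {1,2,3,4,5,6,8}
X Δ (X ∪ Y) = {1}
Z Δ Y = {1,3,6,8}
(X Δ (X ∪ Y)) ∪ (Z Δ Y) = {1,3,6,8}
Y' \ ((X Δ (X ∪ Y)) ∪ (Z Δ Y)) = {2,4,5,7,9}
|Y' \ ((X Δ (X ∪ Y)) ∪ (Z Δ Y))| = 5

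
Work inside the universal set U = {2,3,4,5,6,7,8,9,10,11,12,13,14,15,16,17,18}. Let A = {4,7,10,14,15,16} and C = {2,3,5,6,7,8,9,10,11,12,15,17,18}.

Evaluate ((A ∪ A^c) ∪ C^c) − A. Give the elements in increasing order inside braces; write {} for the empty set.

A^c = {2,3,5,6,8,9,11,12,13,17,18}
A ∪ A^c = {2,3,4,5,6,7,8,9,10,11,12,13,14,15,16,17,18}
C^c = {4,13,14,16}
(A ∪ A^c) ∪ C^c = {2,3,4,5,6,7,8,9,10,11,12,13,14,15,16,17,18}
((A ∪ A^c) ∪ C^c) − A = {2,3,5,6,8,9,11,12,13,17,18}

{2,3,5,6,8,9,11,12,13,17,18}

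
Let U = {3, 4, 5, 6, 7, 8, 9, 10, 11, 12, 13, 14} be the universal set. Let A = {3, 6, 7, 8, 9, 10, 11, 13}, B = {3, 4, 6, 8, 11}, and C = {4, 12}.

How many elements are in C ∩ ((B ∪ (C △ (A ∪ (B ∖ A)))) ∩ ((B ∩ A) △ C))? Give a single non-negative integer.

B ∖ A = {4}
A ∪ (B ∖ A) = {3, 4, 6, 7, 8, 9, 10, 11, 13}
C △ (A ∪ (B ∖ A)) = {3, 6, 7, 8, 9, 10, 11, 12, 13}
B ∪ (C △ (A ∪ (B ∖ A))) = {3, 4, 6, 7, 8, 9, 10, 11, 12, 13}
B ∩ A = {3, 6, 8, 11}
(B ∩ A) △ C = {3, 4, 6, 8, 11, 12}
(B ∪ (C △ (A ∪ (B ∖ A)))) ∩ ((B ∩ A) △ C) = {3, 4, 6, 8, 11, 12}
C ∩ ((B ∪ (C △ (A ∪ (B ∖ A)))) ∩ ((B ∩ A) △ C)) = {4, 12}
|C ∩ ((B ∪ (C △ (A ∪ (B ∖ A)))) ∩ ((B ∩ A) △ C))| = 2

2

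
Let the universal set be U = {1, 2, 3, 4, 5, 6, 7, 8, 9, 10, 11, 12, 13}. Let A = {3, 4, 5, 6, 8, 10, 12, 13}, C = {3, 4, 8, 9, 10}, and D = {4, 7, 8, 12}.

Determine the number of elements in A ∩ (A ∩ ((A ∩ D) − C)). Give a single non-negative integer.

1

A ∩ D = {4, 8, 12}
(A ∩ D) − C = {12}
A ∩ ((A ∩ D) − C) = {12}
A ∩ (A ∩ ((A ∩ D) − C)) = {12}
|A ∩ (A ∩ ((A ∩ D) − C))| = 1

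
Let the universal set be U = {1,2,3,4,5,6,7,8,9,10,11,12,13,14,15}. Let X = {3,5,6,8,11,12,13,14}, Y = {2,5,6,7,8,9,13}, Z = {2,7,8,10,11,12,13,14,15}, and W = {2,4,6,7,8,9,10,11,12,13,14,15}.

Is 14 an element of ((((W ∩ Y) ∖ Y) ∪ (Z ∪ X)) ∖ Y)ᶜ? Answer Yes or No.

14 ∈ W and 14 ∉ Y, so 14 ∉ W ∩ Y
14 ∉ (W ∩ Y) and 14 ∉ Y, so 14 ∉ (W ∩ Y) ∖ Y
14 ∈ Z and 14 ∈ X, so 14 ∈ Z ∪ X
14 ∉ ((W ∩ Y) ∖ Y) and 14 ∈ (Z ∪ X), so 14 ∈ ((W ∩ Y) ∖ Y) ∪ (Z ∪ X)
14 ∈ (((W ∩ Y) ∖ Y) ∪ (Z ∪ X)) and 14 ∉ Y, so 14 ∈ (((W ∩ Y) ∖ Y) ∪ (Z ∪ X)) ∖ Y
14 ∉ ((((W ∩ Y) ∖ Y) ∪ (Z ∪ X)) ∖ Y)ᶜ since 14 ∈ ((((W ∩ Y) ∖ Y) ∪ (Z ∪ X)) ∖ Y)

No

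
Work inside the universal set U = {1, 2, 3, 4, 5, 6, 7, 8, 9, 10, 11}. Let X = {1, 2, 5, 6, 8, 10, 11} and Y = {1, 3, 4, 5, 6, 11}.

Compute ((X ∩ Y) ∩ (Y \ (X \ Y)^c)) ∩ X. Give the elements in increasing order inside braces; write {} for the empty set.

X ∩ Y = {1, 5, 6, 11}
X \ Y = {2, 8, 10}
(X \ Y)^c = {1, 3, 4, 5, 6, 7, 9, 11}
Y \ (X \ Y)^c = {}
(X ∩ Y) ∩ (Y \ (X \ Y)^c) = {}
((X ∩ Y) ∩ (Y \ (X \ Y)^c)) ∩ X = {}

{}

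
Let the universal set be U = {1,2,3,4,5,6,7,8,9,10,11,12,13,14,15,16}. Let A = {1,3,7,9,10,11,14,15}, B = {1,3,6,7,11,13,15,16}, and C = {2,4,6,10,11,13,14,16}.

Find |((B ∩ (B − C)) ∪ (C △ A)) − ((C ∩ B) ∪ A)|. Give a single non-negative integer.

2

B − C = {1,3,7,15}
B ∩ (B − C) = {1,3,7,15}
C △ A = {1,2,3,4,6,7,9,13,15,16}
(B ∩ (B − C)) ∪ (C △ A) = {1,2,3,4,6,7,9,13,15,16}
C ∩ B = {6,11,13,16}
(C ∩ B) ∪ A = {1,3,6,7,9,10,11,13,14,15,16}
((B ∩ (B − C)) ∪ (C △ A)) − ((C ∩ B) ∪ A) = {2,4}
|((B ∩ (B − C)) ∪ (C △ A)) − ((C ∩ B) ∪ A)| = 2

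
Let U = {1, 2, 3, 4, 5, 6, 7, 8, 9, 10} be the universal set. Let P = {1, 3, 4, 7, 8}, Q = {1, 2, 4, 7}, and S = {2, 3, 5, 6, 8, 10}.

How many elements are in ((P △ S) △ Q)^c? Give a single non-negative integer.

7

P △ S = {1, 2, 4, 5, 6, 7, 10}
(P △ S) △ Q = {5, 6, 10}
((P △ S) △ Q)^c = {1, 2, 3, 4, 7, 8, 9}
|((P △ S) △ Q)^c| = 7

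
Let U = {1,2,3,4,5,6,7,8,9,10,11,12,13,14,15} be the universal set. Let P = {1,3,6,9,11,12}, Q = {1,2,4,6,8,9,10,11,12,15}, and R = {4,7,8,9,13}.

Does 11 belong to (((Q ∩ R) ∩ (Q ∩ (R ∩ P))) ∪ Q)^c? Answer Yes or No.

No

11 ∈ Q and 11 ∉ R, so 11 ∉ Q ∩ R
11 ∉ R and 11 ∈ P, so 11 ∉ R ∩ P
11 ∈ Q and 11 ∉ (R ∩ P), so 11 ∉ Q ∩ (R ∩ P)
11 ∉ (Q ∩ R) and 11 ∉ (Q ∩ (R ∩ P)), so 11 ∉ (Q ∩ R) ∩ (Q ∩ (R ∩ P))
11 ∉ ((Q ∩ R) ∩ (Q ∩ (R ∩ P))) and 11 ∈ Q, so 11 ∈ ((Q ∩ R) ∩ (Q ∩ (R ∩ P))) ∪ Q
11 ∉ (((Q ∩ R) ∩ (Q ∩ (R ∩ P))) ∪ Q)^c since 11 ∈ (((Q ∩ R) ∩ (Q ∩ (R ∩ P))) ∪ Q)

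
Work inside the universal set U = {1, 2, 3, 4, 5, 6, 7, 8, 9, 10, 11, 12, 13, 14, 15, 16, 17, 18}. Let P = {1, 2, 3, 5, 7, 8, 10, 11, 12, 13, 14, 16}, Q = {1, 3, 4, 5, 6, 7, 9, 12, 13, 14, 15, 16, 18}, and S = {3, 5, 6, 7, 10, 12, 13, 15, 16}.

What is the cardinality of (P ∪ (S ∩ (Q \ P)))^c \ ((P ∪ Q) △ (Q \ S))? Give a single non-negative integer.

4

Q \ P = {4, 6, 9, 15, 18}
S ∩ (Q \ P) = {6, 15}
P ∪ (S ∩ (Q \ P)) = {1, 2, 3, 5, 6, 7, 8, 10, 11, 12, 13, 14, 15, 16}
(P ∪ (S ∩ (Q \ P)))^c = {4, 9, 17, 18}
P ∪ Q = {1, 2, 3, 4, 5, 6, 7, 8, 9, 10, 11, 12, 13, 14, 15, 16, 18}
Q \ S = {1, 4, 9, 14, 18}
(P ∪ Q) △ (Q \ S) = {2, 3, 5, 6, 7, 8, 10, 11, 12, 13, 15, 16}
(P ∪ (S ∩ (Q \ P)))^c \ ((P ∪ Q) △ (Q \ S)) = {4, 9, 17, 18}
|(P ∪ (S ∩ (Q \ P)))^c \ ((P ∪ Q) △ (Q \ S))| = 4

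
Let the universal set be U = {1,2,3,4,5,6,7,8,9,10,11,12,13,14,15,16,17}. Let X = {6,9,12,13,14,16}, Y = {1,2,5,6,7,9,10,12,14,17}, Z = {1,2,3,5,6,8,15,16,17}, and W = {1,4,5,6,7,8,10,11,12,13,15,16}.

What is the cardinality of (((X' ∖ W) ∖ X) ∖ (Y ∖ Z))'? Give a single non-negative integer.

X' = {1,2,3,4,5,7,8,10,11,15,17}
X' ∖ W = {2,3,17}
(X' ∖ W) ∖ X = {2,3,17}
Y ∖ Z = {7,9,10,12,14}
((X' ∖ W) ∖ X) ∖ (Y ∖ Z) = {2,3,17}
(((X' ∖ W) ∖ X) ∖ (Y ∖ Z))' = {1,4,5,6,7,8,9,10,11,12,13,14,15,16}
|(((X' ∖ W) ∖ X) ∖ (Y ∖ Z))'| = 14

14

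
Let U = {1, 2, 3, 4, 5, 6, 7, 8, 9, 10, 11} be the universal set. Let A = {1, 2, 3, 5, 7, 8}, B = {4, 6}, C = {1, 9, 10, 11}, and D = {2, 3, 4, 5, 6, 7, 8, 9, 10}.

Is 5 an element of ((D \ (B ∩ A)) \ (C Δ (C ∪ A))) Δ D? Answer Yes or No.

5 ∉ B and 5 ∈ A, so 5 ∉ B ∩ A
5 ∈ D and 5 ∉ (B ∩ A), so 5 ∈ D \ (B ∩ A)
5 ∉ C and 5 ∈ A, so 5 ∈ C ∪ A
5 ∉ C and 5 ∈ (C ∪ A), so 5 ∈ C Δ (C ∪ A)
5 ∈ (D \ (B ∩ A)) and 5 ∈ (C Δ (C ∪ A)), so 5 ∉ (D \ (B ∩ A)) \ (C Δ (C ∪ A))
5 ∉ ((D \ (B ∩ A)) \ (C Δ (C ∪ A))) and 5 ∈ D, so 5 ∈ ((D \ (B ∩ A)) \ (C Δ (C ∪ A))) Δ D

Yes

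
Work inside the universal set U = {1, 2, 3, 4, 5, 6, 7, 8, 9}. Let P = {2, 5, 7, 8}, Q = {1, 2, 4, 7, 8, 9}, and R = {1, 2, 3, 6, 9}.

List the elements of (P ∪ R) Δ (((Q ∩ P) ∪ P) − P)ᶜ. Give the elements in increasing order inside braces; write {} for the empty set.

P ∪ R = {1, 2, 3, 5, 6, 7, 8, 9}
Q ∩ P = {2, 7, 8}
(Q ∩ P) ∪ P = {2, 5, 7, 8}
((Q ∩ P) ∪ P) − P = {}
(((Q ∩ P) ∪ P) − P)ᶜ = {1, 2, 3, 4, 5, 6, 7, 8, 9}
(P ∪ R) Δ (((Q ∩ P) ∪ P) − P)ᶜ = {4}

{4}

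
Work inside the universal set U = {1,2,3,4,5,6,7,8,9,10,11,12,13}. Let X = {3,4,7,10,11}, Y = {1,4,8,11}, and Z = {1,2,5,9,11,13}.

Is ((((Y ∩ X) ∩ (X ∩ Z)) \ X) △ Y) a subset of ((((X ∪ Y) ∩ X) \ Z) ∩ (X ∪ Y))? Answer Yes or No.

No

Y ∩ X = {4,11}
X ∩ Z = {11}
(Y ∩ X) ∩ (X ∩ Z) = {11}
((Y ∩ X) ∩ (X ∩ Z)) \ X = {}
(((Y ∩ X) ∩ (X ∩ Z)) \ X) △ Y = {1,4,8,11}
X ∪ Y = {1,3,4,7,8,10,11}
(X ∪ Y) ∩ X = {3,4,7,10,11}
((X ∪ Y) ∩ X) \ Z = {3,4,7,10}
(((X ∪ Y) ∩ X) \ Z) ∩ (X ∪ Y) = {3,4,7,10}
1 ∈ (((Y ∩ X) ∩ (X ∩ Z)) \ X) △ Y but 1 ∉ (((X ∪ Y) ∩ X) \ Z) ∩ (X ∪ Y), so the inclusion fails.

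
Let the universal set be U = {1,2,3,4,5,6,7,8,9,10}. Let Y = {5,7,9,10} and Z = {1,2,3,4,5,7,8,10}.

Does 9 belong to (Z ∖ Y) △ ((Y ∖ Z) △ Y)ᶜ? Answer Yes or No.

9 ∉ Z and 9 ∈ Y, so 9 ∉ Z ∖ Y
9 ∈ Y and 9 ∉ Z, so 9 ∈ Y ∖ Z
9 ∈ (Y ∖ Z) and 9 ∈ Y, so 9 ∉ (Y ∖ Z) △ Y
9 ∈ ((Y ∖ Z) △ Y)ᶜ since 9 ∉ ((Y ∖ Z) △ Y)
9 ∉ (Z ∖ Y) and 9 ∈ ((Y ∖ Z) △ Y)ᶜ, so 9 ∈ (Z ∖ Y) △ ((Y ∖ Z) △ Y)ᶜ

Yes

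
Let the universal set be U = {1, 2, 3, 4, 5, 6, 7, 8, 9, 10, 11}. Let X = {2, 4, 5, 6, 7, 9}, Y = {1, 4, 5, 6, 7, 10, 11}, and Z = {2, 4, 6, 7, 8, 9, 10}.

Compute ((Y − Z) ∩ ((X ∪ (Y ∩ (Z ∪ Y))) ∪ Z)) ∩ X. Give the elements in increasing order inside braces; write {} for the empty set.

Y − Z = {1, 5, 11}
Z ∪ Y = {1, 2, 4, 5, 6, 7, 8, 9, 10, 11}
Y ∩ (Z ∪ Y) = {1, 4, 5, 6, 7, 10, 11}
X ∪ (Y ∩ (Z ∪ Y)) = {1, 2, 4, 5, 6, 7, 9, 10, 11}
(X ∪ (Y ∩ (Z ∪ Y))) ∪ Z = {1, 2, 4, 5, 6, 7, 8, 9, 10, 11}
(Y − Z) ∩ ((X ∪ (Y ∩ (Z ∪ Y))) ∪ Z) = {1, 5, 11}
((Y − Z) ∩ ((X ∪ (Y ∩ (Z ∪ Y))) ∪ Z)) ∩ X = {5}

{5}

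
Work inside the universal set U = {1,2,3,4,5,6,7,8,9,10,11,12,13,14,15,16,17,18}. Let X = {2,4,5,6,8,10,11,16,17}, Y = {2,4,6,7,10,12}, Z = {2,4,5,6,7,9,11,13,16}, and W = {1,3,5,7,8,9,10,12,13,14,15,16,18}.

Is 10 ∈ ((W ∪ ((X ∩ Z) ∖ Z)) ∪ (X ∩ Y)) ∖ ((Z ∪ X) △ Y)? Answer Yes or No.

10 ∈ X and 10 ∉ Z, so 10 ∉ X ∩ Z
10 ∉ (X ∩ Z) and 10 ∉ Z, so 10 ∉ (X ∩ Z) ∖ Z
10 ∈ W and 10 ∉ ((X ∩ Z) ∖ Z), so 10 ∈ W ∪ ((X ∩ Z) ∖ Z)
10 ∈ X and 10 ∈ Y, so 10 ∈ X ∩ Y
10 ∈ (W ∪ ((X ∩ Z) ∖ Z)) and 10 ∈ (X ∩ Y), so 10 ∈ (W ∪ ((X ∩ Z) ∖ Z)) ∪ (X ∩ Y)
10 ∉ Z and 10 ∈ X, so 10 ∈ Z ∪ X
10 ∈ (Z ∪ X) and 10 ∈ Y, so 10 ∉ (Z ∪ X) △ Y
10 ∈ ((W ∪ ((X ∩ Z) ∖ Z)) ∪ (X ∩ Y)) and 10 ∉ ((Z ∪ X) △ Y), so 10 ∈ ((W ∪ ((X ∩ Z) ∖ Z)) ∪ (X ∩ Y)) ∖ ((Z ∪ X) △ Y)

Yes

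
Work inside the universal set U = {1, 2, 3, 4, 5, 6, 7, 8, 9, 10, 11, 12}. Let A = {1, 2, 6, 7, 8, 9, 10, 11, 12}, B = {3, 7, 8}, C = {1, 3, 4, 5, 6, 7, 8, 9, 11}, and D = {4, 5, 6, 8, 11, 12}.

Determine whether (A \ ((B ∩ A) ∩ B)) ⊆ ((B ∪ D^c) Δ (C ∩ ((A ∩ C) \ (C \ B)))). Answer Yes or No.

B ∩ A = {7, 8}
(B ∩ A) ∩ B = {7, 8}
A \ ((B ∩ A) ∩ B) = {1, 2, 6, 9, 10, 11, 12}
D^c = {1, 2, 3, 7, 9, 10}
B ∪ D^c = {1, 2, 3, 7, 8, 9, 10}
A ∩ C = {1, 6, 7, 8, 9, 11}
C \ B = {1, 4, 5, 6, 9, 11}
(A ∩ C) \ (C \ B) = {7, 8}
C ∩ ((A ∩ C) \ (C \ B)) = {7, 8}
(B ∪ D^c) Δ (C ∩ ((A ∩ C) \ (C \ B))) = {1, 2, 3, 9, 10}
6 ∈ A \ ((B ∩ A) ∩ B) but 6 ∉ (B ∪ D^c) Δ (C ∩ ((A ∩ C) \ (C \ B))), so the inclusion fails.

No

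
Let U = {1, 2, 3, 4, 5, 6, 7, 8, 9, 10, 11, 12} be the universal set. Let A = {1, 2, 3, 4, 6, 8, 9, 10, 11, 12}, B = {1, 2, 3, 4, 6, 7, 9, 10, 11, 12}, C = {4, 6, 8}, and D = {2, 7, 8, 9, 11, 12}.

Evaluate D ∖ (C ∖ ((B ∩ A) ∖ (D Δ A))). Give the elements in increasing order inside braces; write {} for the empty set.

B ∩ A = {1, 2, 3, 4, 6, 9, 10, 11, 12}
D Δ A = {1, 3, 4, 6, 7, 10}
(B ∩ A) ∖ (D Δ A) = {2, 9, 11, 12}
C ∖ ((B ∩ A) ∖ (D Δ A)) = {4, 6, 8}
D ∖ (C ∖ ((B ∩ A) ∖ (D Δ A))) = {2, 7, 9, 11, 12}

{2, 7, 9, 11, 12}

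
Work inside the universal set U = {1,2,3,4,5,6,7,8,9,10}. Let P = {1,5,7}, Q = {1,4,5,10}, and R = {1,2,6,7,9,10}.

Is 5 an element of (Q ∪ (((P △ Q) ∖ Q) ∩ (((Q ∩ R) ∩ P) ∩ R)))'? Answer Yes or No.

5 ∈ P and 5 ∈ Q, so 5 ∉ P △ Q
5 ∉ (P △ Q) and 5 ∈ Q, so 5 ∉ (P △ Q) ∖ Q
5 ∈ Q and 5 ∉ R, so 5 ∉ Q ∩ R
5 ∉ (Q ∩ R) and 5 ∈ P, so 5 ∉ (Q ∩ R) ∩ P
5 ∉ ((Q ∩ R) ∩ P) and 5 ∉ R, so 5 ∉ ((Q ∩ R) ∩ P) ∩ R
5 ∉ ((P △ Q) ∖ Q) and 5 ∉ (((Q ∩ R) ∩ P) ∩ R), so 5 ∉ ((P △ Q) ∖ Q) ∩ (((Q ∩ R) ∩ P) ∩ R)
5 ∈ Q and 5 ∉ (((P △ Q) ∖ Q) ∩ (((Q ∩ R) ∩ P) ∩ R)), so 5 ∈ Q ∪ (((P △ Q) ∖ Q) ∩ (((Q ∩ R) ∩ P) ∩ R))
5 ∉ (Q ∪ (((P △ Q) ∖ Q) ∩ (((Q ∩ R) ∩ P) ∩ R)))' since 5 ∈ (Q ∪ (((P △ Q) ∖ Q) ∩ (((Q ∩ R) ∩ P) ∩ R)))

No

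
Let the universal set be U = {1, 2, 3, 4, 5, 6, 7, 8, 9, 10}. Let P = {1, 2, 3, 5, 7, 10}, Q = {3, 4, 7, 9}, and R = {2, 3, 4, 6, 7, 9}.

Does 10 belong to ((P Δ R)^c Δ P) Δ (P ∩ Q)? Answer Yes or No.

10 ∈ P and 10 ∉ R, so 10 ∈ P Δ R
10 ∉ (P Δ R)^c since 10 ∈ (P Δ R)
10 ∉ (P Δ R)^c and 10 ∈ P, so 10 ∈ (P Δ R)^c Δ P
10 ∈ P and 10 ∉ Q, so 10 ∉ P ∩ Q
10 ∈ ((P Δ R)^c Δ P) and 10 ∉ (P ∩ Q), so 10 ∈ ((P Δ R)^c Δ P) Δ (P ∩ Q)

Yes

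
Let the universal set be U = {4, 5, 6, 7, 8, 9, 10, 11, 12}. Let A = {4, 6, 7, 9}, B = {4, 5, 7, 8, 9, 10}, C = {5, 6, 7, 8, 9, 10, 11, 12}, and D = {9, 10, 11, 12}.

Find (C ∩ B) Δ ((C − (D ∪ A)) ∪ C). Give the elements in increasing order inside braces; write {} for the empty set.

{6, 11, 12}

C ∩ B = {5, 7, 8, 9, 10}
D ∪ A = {4, 6, 7, 9, 10, 11, 12}
C − (D ∪ A) = {5, 8}
(C − (D ∪ A)) ∪ C = {5, 6, 7, 8, 9, 10, 11, 12}
(C ∩ B) Δ ((C − (D ∪ A)) ∪ C) = {6, 11, 12}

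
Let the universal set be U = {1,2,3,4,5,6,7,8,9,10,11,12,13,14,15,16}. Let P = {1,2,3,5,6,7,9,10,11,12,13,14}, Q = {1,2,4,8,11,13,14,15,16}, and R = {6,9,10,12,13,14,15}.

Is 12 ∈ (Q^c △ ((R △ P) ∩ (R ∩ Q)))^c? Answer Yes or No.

12 ∉ Q, so 12 ∈ Q^c
12 ∈ R and 12 ∈ P, so 12 ∉ R △ P
12 ∈ R and 12 ∉ Q, so 12 ∉ R ∩ Q
12 ∉ (R △ P) and 12 ∉ (R ∩ Q), so 12 ∉ (R △ P) ∩ (R ∩ Q)
12 ∈ Q^c and 12 ∉ ((R △ P) ∩ (R ∩ Q)), so 12 ∈ Q^c △ ((R △ P) ∩ (R ∩ Q))
12 ∉ (Q^c △ ((R △ P) ∩ (R ∩ Q)))^c since 12 ∈ (Q^c △ ((R △ P) ∩ (R ∩ Q)))

No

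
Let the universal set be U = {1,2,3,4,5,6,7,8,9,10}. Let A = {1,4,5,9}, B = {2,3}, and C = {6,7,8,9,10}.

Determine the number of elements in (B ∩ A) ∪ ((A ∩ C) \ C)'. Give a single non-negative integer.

10

B ∩ A = {}
A ∩ C = {9}
(A ∩ C) \ C = {}
((A ∩ C) \ C)' = {1,2,3,4,5,6,7,8,9,10}
(B ∩ A) ∪ ((A ∩ C) \ C)' = {1,2,3,4,5,6,7,8,9,10}
|(B ∩ A) ∪ ((A ∩ C) \ C)'| = 10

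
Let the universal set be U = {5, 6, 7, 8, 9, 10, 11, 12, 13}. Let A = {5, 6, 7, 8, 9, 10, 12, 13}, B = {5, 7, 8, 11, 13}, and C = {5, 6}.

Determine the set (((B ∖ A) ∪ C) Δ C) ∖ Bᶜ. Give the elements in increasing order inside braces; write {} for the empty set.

B ∖ A = {11}
(B ∖ A) ∪ C = {5, 6, 11}
((B ∖ A) ∪ C) Δ C = {11}
Bᶜ = {6, 9, 10, 12}
(((B ∖ A) ∪ C) Δ C) ∖ Bᶜ = {11}

{11}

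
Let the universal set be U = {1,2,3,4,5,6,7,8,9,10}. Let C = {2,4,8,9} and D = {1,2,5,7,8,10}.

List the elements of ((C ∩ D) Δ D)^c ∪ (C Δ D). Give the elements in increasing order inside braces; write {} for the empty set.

{1,2,3,4,5,6,7,8,9,10}

C ∩ D = {2,8}
(C ∩ D) Δ D = {1,5,7,10}
((C ∩ D) Δ D)^c = {2,3,4,6,8,9}
C Δ D = {1,4,5,7,9,10}
((C ∩ D) Δ D)^c ∪ (C Δ D) = {1,2,3,4,5,6,7,8,9,10}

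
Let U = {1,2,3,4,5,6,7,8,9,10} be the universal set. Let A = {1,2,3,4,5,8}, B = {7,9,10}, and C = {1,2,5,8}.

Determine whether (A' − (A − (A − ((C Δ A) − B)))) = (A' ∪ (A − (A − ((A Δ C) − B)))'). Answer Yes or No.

No

A' = {6,7,9,10}
C Δ A = {3,4}
(C Δ A) − B = {3,4}
A − ((C Δ A) − B) = {1,2,5,8}
A − (A − ((C Δ A) − B)) = {3,4}
A' − (A − (A − ((C Δ A) − B))) = {6,7,9,10}
A Δ C = {3,4}
(A Δ C) − B = {3,4}
A − ((A Δ C) − B) = {1,2,5,8}
A − (A − ((A Δ C) − B)) = {3,4}
(A − (A − ((A Δ C) − B)))' = {1,2,5,6,7,8,9,10}
A' ∪ (A − (A − ((A Δ C) − B)))' = {1,2,5,6,7,8,9,10}
1 ∈ A' ∪ (A − (A − ((A Δ C) − B)))' but 1 ∉ A' − (A − (A − ((C Δ A) − B))), so they differ.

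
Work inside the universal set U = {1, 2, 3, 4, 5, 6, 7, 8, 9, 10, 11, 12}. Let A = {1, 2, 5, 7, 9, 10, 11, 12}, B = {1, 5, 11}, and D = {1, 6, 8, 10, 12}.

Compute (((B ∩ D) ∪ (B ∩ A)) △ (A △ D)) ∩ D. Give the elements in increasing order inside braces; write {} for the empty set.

B ∩ D = {1}
B ∩ A = {1, 5, 11}
(B ∩ D) ∪ (B ∩ A) = {1, 5, 11}
A △ D = {2, 5, 6, 7, 8, 9, 11}
((B ∩ D) ∪ (B ∩ A)) △ (A △ D) = {1, 2, 6, 7, 8, 9}
(((B ∩ D) ∪ (B ∩ A)) △ (A △ D)) ∩ D = {1, 6, 8}

{1, 6, 8}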